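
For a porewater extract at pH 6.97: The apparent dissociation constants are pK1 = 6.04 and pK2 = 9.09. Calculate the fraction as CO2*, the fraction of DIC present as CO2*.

α₀ = 1 / (1 + K1/[H⁺] + K1K2/[H⁺]²) = 1 / (1 + 10^+0.93 + 10^-1.19)
   = 1 / (1 + 8.5114 + 0.064565) = 1/9.5759 = 0.1044

α₀ = 0.104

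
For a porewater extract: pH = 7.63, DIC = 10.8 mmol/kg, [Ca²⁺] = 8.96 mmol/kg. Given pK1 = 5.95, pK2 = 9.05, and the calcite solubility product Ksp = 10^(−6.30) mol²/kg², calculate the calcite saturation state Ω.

Ω = 6.93

α₂ = 1 / (1 + [H⁺]/K2 + [H⁺]²/(K1K2)) = 1 / (1 + 10^+1.42 + 10^-0.26)
   = 1 / (1 + 26.303 + 0.54954) = 1/27.852 = 0.03590
[CO3²⁻] = α₂ × DIC = 0.03590 × 10.8 = 0.3878 mmol/kg
Ksp = 10^(−6.30) = 5.012×10^-7
Ω = [Ca²⁺][CO3²⁻]/Ksp = (8.96×10^-3)(3.878×10^-4) / 5.012×10^-7 = 6.93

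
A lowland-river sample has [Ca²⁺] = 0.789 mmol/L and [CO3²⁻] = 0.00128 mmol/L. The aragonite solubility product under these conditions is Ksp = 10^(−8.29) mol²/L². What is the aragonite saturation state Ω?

Ω = 0.197

Ksp = 10^(−8.29) = 5.129×10^-9
Ω = [Ca²⁺][CO3²⁻]/Ksp = (0.789×10^-3)(0.00128×10^-3) / 5.129×10^-9 = 0.197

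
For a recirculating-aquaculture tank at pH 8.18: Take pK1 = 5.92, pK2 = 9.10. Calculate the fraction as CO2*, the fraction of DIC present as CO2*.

α₀ = 1 / (1 + K1/[H⁺] + K1K2/[H⁺]²) = 1 / (1 + 10^+2.26 + 10^+1.34)
   = 1 / (1 + 181.97 + 21.878) = 1/204.85 = 0.004882

α₀ = 0.00488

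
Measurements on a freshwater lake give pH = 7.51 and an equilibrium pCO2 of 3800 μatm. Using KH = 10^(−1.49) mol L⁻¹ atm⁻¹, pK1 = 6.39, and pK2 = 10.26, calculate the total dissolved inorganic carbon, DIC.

DIC = 1.75 mmol/L

[CO2*] = KH · pCO2 = 10^(−1.49) × 3800×10^-6 = 1.230×10^-4 mol/L
α₀ = 1/(1 + K1/[H⁺] + K1K2/[H⁺]²) = 1/(1 + 10^+1.12 + 10^-1.63) = 0.07039
DIC = [CO2*]/α₀ = 1.230×10^-4 / 0.07039 = 1.75 mmol/L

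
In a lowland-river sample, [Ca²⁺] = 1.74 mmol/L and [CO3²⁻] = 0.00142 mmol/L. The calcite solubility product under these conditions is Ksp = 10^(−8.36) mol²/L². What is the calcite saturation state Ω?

Ksp = 10^(−8.36) = 4.365×10^-9
Ω = [Ca²⁺][CO3²⁻]/Ksp = (1.74×10^-3)(0.00142×10^-3) / 4.365×10^-9 = 0.566

Ω = 0.566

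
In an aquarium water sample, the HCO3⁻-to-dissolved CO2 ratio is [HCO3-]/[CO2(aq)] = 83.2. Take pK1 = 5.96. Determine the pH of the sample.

From K1 = [H⁺][HCO3-]/[CO2(aq)]:  pH = pK1 + log₁₀([HCO3-]/[CO2(aq)])
log₁₀(83.2) = +1.920
pH = 5.96 + (+1.920) = 7.88

pH = 7.88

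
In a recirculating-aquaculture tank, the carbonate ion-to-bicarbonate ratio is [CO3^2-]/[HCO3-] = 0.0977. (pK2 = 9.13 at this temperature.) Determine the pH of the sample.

From K2 = [H⁺][CO3^2-]/[HCO3-]:  pH = pK2 + log₁₀([CO3^2-]/[HCO3-])
log₁₀(0.0977) = -1.010
pH = 9.13 + (-1.010) = 8.12

pH = 8.12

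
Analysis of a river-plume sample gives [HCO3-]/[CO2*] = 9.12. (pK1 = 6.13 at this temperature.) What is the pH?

From K1 = [H⁺][HCO3-]/[CO2*]:  pH = pK1 + log₁₀([HCO3-]/[CO2*])
log₁₀(9.12) = +0.960
pH = 6.13 + (+0.960) = 7.09

pH = 7.09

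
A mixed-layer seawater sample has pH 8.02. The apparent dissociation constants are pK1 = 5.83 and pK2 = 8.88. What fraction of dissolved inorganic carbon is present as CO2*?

α₀ = 0.00564

α₀ = 1 / (1 + K1/[H⁺] + K1K2/[H⁺]²) = 1 / (1 + 10^+2.19 + 10^+1.33)
   = 1 / (1 + 154.88 + 21.380) = 1/177.26 = 0.005641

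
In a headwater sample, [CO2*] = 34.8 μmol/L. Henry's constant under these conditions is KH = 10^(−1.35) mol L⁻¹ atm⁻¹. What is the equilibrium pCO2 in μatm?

KH = 10^(−1.35) = 4.467×10^-2 mol L⁻¹ atm⁻¹
pCO2 = [CO2*]/KH = 34.8×10^-6 / 4.467×10^-2 = 7.79×10^-4 atm = 779 μatm

pCO2 = 779 μatm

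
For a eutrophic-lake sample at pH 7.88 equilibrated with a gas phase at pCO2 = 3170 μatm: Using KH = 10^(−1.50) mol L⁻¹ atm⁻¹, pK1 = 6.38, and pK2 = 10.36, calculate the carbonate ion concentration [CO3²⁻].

[CO3²⁻] = 10.5 μmol/L

[CO2*] = KH · pCO2 = 10^(−1.50) × 3170×10^-6 = 1.002×10^-4 mol/L
α₀ = 1/(1 + K1/[H⁺] + K1K2/[H⁺]²) = 1/(1 + 10^+1.50 + 10^-0.98) = 0.03056
DIC = [CO2*]/α₀ = 1.002×10^-4 / 0.03056 = 3.281 mmol/L
[CO3²⁻] = α₂·DIC; α₂ = 0.003200, so [CO3²⁻] = 0.003200 × 3.281 = 0.0105 mmol/L = 10.5 μmol/L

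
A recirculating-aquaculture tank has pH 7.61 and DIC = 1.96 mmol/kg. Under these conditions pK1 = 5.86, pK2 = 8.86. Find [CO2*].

α₀ = 1 / (1 + K1/[H⁺] + K1K2/[H⁺]²) = 1 / (1 + 10^+1.75 + 10^+0.50)
   = 1 / (1 + 56.234 + 3.1623) = 1/60.396 = 0.01656
[CO2*] = α₀ × DIC = 0.01656 × 1.96 = 0.0325 mmol/kg

[CO2*] = 0.0325 mmol/kg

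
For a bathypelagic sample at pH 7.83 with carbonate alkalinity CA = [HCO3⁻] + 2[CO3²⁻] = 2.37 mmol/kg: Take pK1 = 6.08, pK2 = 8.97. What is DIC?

DIC = 2.26 mmol/kg

CA = [HCO3⁻] + 2[CO3²⁻] = (α₁ + 2α₂)·DIC
At pH 7.83: [H⁺]/K1 = 10^-1.75 = 0.017783, K2/[H⁺] = 10^-1.14 = 0.072444
α₁ = 1/(1 + 0.017783 + 0.072444) = 1/1.0902 = 0.9172; α₂ = α₁·K2/[H⁺] = 0.06645
α₁ + 2α₂ = 1.0501
DIC = CA / (α₁ + 2α₂) = 2.37 / 1.0501 = 2.26 mmol/kg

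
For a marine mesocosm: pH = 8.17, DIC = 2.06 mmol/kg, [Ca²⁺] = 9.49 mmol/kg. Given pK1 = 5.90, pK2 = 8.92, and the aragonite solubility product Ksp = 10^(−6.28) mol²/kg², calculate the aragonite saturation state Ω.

Ω = 5.60

α₂ = 1 / (1 + [H⁺]/K2 + [H⁺]²/(K1K2)) = 1 / (1 + 10^+0.75 + 10^-1.52)
   = 1 / (1 + 5.6234 + 0.030200) = 1/6.6536 = 0.1503
[CO3²⁻] = α₂ × DIC = 0.1503 × 2.06 = 0.3096 mmol/kg
Ksp = 10^(−6.28) = 5.248×10^-7
Ω = [Ca²⁺][CO3²⁻]/Ksp = (9.49×10^-3)(3.096×10^-4) / 5.248×10^-7 = 5.60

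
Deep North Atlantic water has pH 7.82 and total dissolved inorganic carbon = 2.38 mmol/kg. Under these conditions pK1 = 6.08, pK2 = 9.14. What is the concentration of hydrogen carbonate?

[HCO3⁻] = 2.23 mmol/kg

α₁ = 1 / (1 + [H⁺]/K1 + K2/[H⁺]) = 1 / (1 + 10^-1.74 + 10^-1.32)
   = 1 / (1 + 0.018197 + 0.047863) = 1/1.0661 = 0.9380
[HCO3⁻] = α₁ × DIC = 0.9380 × 2.38 = 2.23 mmol/kg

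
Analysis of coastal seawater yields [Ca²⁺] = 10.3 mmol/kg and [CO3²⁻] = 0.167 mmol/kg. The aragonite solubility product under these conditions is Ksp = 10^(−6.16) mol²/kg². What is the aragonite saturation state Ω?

Ksp = 10^(−6.16) = 6.918×10^-7
Ω = [Ca²⁺][CO3²⁻]/Ksp = (10.3×10^-3)(0.167×10^-3) / 6.918×10^-7 = 2.49

Ω = 2.49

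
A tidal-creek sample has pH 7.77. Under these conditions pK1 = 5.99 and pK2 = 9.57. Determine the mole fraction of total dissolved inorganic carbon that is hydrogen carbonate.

α₁ = 0.969

α₁ = 1 / (1 + [H⁺]/K1 + K2/[H⁺]) = 1 / (1 + 10^-1.78 + 10^-1.80)
   = 1 / (1 + 0.016596 + 0.015849) = 1/1.0324 = 0.9686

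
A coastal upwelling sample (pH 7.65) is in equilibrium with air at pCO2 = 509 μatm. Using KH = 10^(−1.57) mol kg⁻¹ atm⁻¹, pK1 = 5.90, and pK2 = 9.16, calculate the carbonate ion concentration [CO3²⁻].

[CO2*] = KH · pCO2 = 10^(−1.57) × 509×10^-6 = 1.370×10^-5 mol/kg
α₀ = 1/(1 + K1/[H⁺] + K1K2/[H⁺]²) = 1/(1 + 10^+1.75 + 10^+0.24) = 0.01696
DIC = [CO2*]/α₀ = 1.370×10^-5 / 0.01696 = 0.8079 mmol/kg
[CO3²⁻] = α₂·DIC; α₂ = 0.02947, so [CO3²⁻] = 0.02947 × 0.8079 = 0.0238 mmol/kg

[CO3²⁻] = 0.0238 mmol/kg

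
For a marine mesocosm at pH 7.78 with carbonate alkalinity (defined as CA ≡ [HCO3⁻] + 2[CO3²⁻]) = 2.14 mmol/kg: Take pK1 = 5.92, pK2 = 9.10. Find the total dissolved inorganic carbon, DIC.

DIC = 2.07 mmol/kg

CA = [HCO3⁻] + 2[CO3²⁻] = (α₁ + 2α₂)·DIC
At pH 7.78: [H⁺]/K1 = 10^-1.86 = 0.013804, K2/[H⁺] = 10^-1.32 = 0.047863
α₁ = 1/(1 + 0.013804 + 0.047863) = 1/1.0617 = 0.9419; α₂ = α₁·K2/[H⁺] = 0.04508
α₁ + 2α₂ = 1.0321
DIC = CA / (α₁ + 2α₂) = 2.14 / 1.0321 = 2.07 mmol/kg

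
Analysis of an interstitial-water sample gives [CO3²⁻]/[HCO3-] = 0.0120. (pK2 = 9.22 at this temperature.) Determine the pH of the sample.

From K2 = [H⁺][CO3²⁻]/[HCO3-]:  pH = pK2 + log₁₀([CO3²⁻]/[HCO3-])
log₁₀(0.0120) = -1.921
pH = 9.22 + (-1.921) = 7.30

pH = 7.30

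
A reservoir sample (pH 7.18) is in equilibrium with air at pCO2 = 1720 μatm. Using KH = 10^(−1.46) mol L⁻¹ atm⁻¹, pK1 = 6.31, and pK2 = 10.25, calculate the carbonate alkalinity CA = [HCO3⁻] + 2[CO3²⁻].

[CO2*] = KH · pCO2 = 10^(−1.46) × 1720×10^-6 = 5.964×10^-5 mol/L
α₀ = 1/(1 + K1/[H⁺] + K1K2/[H⁺]²) = 1/(1 + 10^+0.87 + 10^-2.20) = 0.1188
DIC = [CO2*]/α₀ = 5.964×10^-5 / 0.1188 = 0.5021 mmol/L
CA = (α₁ + 2α₂)·DIC = (0.8805 + 2×0.0007494) × 0.5021 = 0.443 mmol/L

CA = 0.443 mmol/L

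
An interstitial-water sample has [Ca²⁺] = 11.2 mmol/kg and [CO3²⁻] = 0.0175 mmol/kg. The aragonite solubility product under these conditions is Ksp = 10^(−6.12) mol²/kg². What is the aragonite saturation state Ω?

Ksp = 10^(−6.12) = 7.586×10^-7
Ω = [Ca²⁺][CO3²⁻]/Ksp = (11.2×10^-3)(0.0175×10^-3) / 7.586×10^-7 = 0.258

Ω = 0.258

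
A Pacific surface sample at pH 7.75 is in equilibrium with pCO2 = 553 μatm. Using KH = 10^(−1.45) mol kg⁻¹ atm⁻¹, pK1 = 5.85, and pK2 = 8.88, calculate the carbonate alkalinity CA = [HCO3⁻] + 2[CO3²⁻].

[CO2*] = KH · pCO2 = 10^(−1.45) × 553×10^-6 = 1.962×10^-5 mol/kg
α₀ = 1/(1 + K1/[H⁺] + K1K2/[H⁺]²) = 1/(1 + 10^+1.90 + 10^+0.77) = 0.01158
DIC = [CO2*]/α₀ = 1.962×10^-5 / 0.01158 = 1.694 mmol/kg
CA = (α₁ + 2α₂)·DIC = (0.9202 + 2×0.06822) × 1.694 = 1.79 mmol/kg

CA = 1.79 mmol/kg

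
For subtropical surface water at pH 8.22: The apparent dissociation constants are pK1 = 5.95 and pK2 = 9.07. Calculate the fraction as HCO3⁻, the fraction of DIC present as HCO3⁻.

α₁ = 1 / (1 + [H⁺]/K1 + K2/[H⁺]) = 1 / (1 + 10^-2.27 + 10^-0.85)
   = 1 / (1 + 0.0053703 + 0.14125) = 1/1.1466 = 0.8721

α₁ = 0.872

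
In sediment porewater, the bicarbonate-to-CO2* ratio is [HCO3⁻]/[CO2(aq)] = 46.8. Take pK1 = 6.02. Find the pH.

From K1 = [H⁺][HCO3⁻]/[CO2(aq)]:  pH = pK1 + log₁₀([HCO3⁻]/[CO2(aq)])
log₁₀(46.8) = +1.670
pH = 6.02 + (+1.670) = 7.69

pH = 7.69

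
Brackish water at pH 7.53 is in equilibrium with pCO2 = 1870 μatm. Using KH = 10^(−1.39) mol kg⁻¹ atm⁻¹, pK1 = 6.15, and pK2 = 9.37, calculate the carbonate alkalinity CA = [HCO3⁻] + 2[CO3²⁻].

[CO2*] = KH · pCO2 = 10^(−1.39) × 1870×10^-6 = 7.618×10^-5 mol/kg
α₀ = 1/(1 + K1/[H⁺] + K1K2/[H⁺]²) = 1/(1 + 10^+1.38 + 10^-0.46) = 0.03947
DIC = [CO2*]/α₀ = 7.618×10^-5 / 0.03947 = 1.930 mmol/kg
CA = (α₁ + 2α₂)·DIC = (0.9468 + 2×0.01369) × 1.930 = 1.88 mmol/kg

CA = 1.88 mmol/kg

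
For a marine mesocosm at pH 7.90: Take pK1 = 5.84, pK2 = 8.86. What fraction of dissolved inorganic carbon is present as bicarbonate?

α₁ = 0.894

α₁ = 1 / (1 + [H⁺]/K1 + K2/[H⁺]) = 1 / (1 + 10^-2.06 + 10^-0.96)
   = 1 / (1 + 0.0087096 + 0.10965) = 1/1.1184 = 0.8942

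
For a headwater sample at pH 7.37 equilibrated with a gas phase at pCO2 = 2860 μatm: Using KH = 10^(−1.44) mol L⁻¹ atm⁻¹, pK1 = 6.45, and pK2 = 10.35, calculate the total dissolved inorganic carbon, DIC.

DIC = 0.968 mmol/L

[CO2*] = KH · pCO2 = 10^(−1.44) × 2860×10^-6 = 1.038×10^-4 mol/L
α₀ = 1/(1 + K1/[H⁺] + K1K2/[H⁺]²) = 1/(1 + 10^+0.92 + 10^-2.06) = 0.1072
DIC = [CO2*]/α₀ = 1.038×10^-4 / 0.1072 = 0.968 mmol/L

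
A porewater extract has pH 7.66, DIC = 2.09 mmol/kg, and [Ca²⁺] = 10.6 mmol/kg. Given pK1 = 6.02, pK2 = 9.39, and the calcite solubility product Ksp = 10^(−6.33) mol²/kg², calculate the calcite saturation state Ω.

α₂ = 1 / (1 + [H⁺]/K2 + [H⁺]²/(K1K2)) = 1 / (1 + 10^+1.73 + 10^+0.09)
   = 1 / (1 + 53.703 + 1.2303) = 1/55.933 = 0.01788
[CO3²⁻] = α₂ × DIC = 0.01788 × 2.09 = 0.03737 mmol/kg
Ksp = 10^(−6.33) = 4.677×10^-7
Ω = [Ca²⁺][CO3²⁻]/Ksp = (10.6×10^-3)(3.737×10^-5) / 4.677×10^-7 = 0.847

Ω = 0.847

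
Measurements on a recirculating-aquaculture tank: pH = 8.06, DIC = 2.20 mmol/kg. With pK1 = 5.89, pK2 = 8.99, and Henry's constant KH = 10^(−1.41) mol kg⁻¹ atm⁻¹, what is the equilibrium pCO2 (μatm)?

α₀ = 1 / (1 + K1/[H⁺] + K1K2/[H⁺]²) = 1 / (1 + 10^+2.17 + 10^+1.24)
   = 1 / (1 + 147.91 + 17.378) = 1/166.29 = 0.006014
[CO2*] = α₀ × DIC = 0.006014 × 2.20 = 0.01323 mmol/kg = 13.23 μmol/kg
pCO2 = [CO2*]/KH = 1.323×10^-5 / 3.890×10^-2 = 340 μatm

pCO2 = 340 μatm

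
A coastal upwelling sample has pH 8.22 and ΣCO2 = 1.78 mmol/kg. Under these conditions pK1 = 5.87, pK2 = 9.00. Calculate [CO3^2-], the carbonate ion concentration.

α₂ = 1 / (1 + [H⁺]/K2 + [H⁺]²/(K1K2)) = 1 / (1 + 10^+0.78 + 10^-1.57)
   = 1 / (1 + 6.0256 + 0.026915) = 1/7.0525 = 0.1418
[CO3²⁻] = α₂ × DIC = 0.1418 × 1.78 = 0.252 mmol/kg

[CO3²⁻] = 0.252 mmol/kg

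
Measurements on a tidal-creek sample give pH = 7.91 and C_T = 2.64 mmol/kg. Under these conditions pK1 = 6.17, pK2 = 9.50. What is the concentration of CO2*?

α₀ = 1 / (1 + K1/[H⁺] + K1K2/[H⁺]²) = 1 / (1 + 10^+1.74 + 10^+0.15)
   = 1 / (1 + 54.954 + 1.4125) = 1/57.367 = 0.01743
[CO2*] = α₀ × DIC = 0.01743 × 2.64 = 0.0460 mmol/kg

[CO2*] = 0.0460 mmol/kg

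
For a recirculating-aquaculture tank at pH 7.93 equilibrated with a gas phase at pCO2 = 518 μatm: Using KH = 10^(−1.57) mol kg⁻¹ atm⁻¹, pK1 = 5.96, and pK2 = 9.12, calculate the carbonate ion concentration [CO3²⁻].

[CO2*] = KH · pCO2 = 10^(−1.57) × 518×10^-6 = 1.394×10^-5 mol/kg
α₀ = 1/(1 + K1/[H⁺] + K1K2/[H⁺]²) = 1/(1 + 10^+1.97 + 10^+0.78) = 0.009965
DIC = [CO2*]/α₀ = 1.394×10^-5 / 0.009965 = 1.399 mmol/kg
[CO3²⁻] = α₂·DIC; α₂ = 0.06005, so [CO3²⁻] = 0.06005 × 1.399 = 0.0840 mmol/kg

[CO3²⁻] = 0.0840 mmol/kg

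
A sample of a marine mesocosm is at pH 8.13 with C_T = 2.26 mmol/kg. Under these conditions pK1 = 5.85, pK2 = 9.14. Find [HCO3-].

α₁ = 1 / (1 + [H⁺]/K1 + K2/[H⁺]) = 1 / (1 + 10^-2.28 + 10^-1.01)
   = 1 / (1 + 0.0052481 + 0.097724) = 1/1.1030 = 0.9066
[HCO3⁻] = α₁ × DIC = 0.9066 × 2.26 = 2.05 mmol/kg

[HCO3⁻] = 2.05 mmol/kg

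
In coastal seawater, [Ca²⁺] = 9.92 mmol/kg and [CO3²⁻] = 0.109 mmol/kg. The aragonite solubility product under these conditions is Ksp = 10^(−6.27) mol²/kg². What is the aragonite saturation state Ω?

Ω = 2.01

Ksp = 10^(−6.27) = 5.370×10^-7
Ω = [Ca²⁺][CO3²⁻]/Ksp = (9.92×10^-3)(0.109×10^-3) / 5.370×10^-7 = 2.01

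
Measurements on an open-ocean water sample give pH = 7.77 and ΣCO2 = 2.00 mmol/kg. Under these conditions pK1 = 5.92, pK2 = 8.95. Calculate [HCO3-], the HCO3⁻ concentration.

α₁ = 1 / (1 + [H⁺]/K1 + K2/[H⁺]) = 1 / (1 + 10^-1.85 + 10^-1.18)
   = 1 / (1 + 0.014125 + 0.066069) = 1/1.0802 = 0.9258
[HCO3⁻] = α₁ × DIC = 0.9258 × 2.00 = 1.85 mmol/kg

[HCO3⁻] = 1.85 mmol/kg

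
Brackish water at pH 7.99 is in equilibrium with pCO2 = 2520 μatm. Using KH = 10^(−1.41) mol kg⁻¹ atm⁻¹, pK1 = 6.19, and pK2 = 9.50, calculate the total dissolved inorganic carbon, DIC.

[CO2*] = KH · pCO2 = 10^(−1.41) × 2520×10^-6 = 9.804×10^-5 mol/kg
α₀ = 1/(1 + K1/[H⁺] + K1K2/[H⁺]²) = 1/(1 + 10^+1.80 + 10^+0.29) = 0.01514
DIC = [CO2*]/α₀ = 9.804×10^-5 / 0.01514 = 6.48 mmol/kg

DIC = 6.48 mmol/kg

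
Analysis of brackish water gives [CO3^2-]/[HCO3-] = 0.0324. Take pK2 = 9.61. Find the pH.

pH = 8.12

From K2 = [H⁺][CO3^2-]/[HCO3-]:  pH = pK2 + log₁₀([CO3^2-]/[HCO3-])
log₁₀(0.0324) = -1.489
pH = 9.61 + (-1.489) = 8.12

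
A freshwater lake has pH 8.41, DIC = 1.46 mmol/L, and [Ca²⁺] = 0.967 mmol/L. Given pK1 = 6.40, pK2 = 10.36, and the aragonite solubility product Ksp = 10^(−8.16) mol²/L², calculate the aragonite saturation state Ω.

Ω = 2.24

α₂ = 1 / (1 + [H⁺]/K2 + [H⁺]²/(K1K2)) = 1 / (1 + 10^+1.95 + 10^-0.06)
   = 1 / (1 + 89.125 + 0.87096) = 1/90.996 = 0.01099
[CO3²⁻] = α₂ × DIC = 0.01099 × 1.46 = 0.01604 mmol/L = 16.04 μmol/L
Ksp = 10^(−8.16) = 6.918×10^-9
Ω = [Ca²⁺][CO3²⁻]/Ksp = (0.967×10^-3)(1.604×10^-5) / 6.918×10^-9 = 2.24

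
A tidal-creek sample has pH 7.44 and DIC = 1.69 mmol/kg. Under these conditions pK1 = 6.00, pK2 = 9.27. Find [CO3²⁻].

[CO3²⁻] = 0.0238 mmol/kg

α₂ = 1 / (1 + [H⁺]/K2 + [H⁺]²/(K1K2)) = 1 / (1 + 10^+1.83 + 10^+0.39)
   = 1 / (1 + 67.608 + 2.4547) = 1/71.063 = 0.01407
[CO3²⁻] = α₂ × DIC = 0.01407 × 1.69 = 0.0238 mmol/kg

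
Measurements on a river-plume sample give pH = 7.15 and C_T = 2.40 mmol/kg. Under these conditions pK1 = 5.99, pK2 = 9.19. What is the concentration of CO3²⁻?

α₂ = 1 / (1 + [H⁺]/K2 + [H⁺]²/(K1K2)) = 1 / (1 + 10^+2.04 + 10^+0.88)
   = 1 / (1 + 109.65 + 7.5858) = 1/118.23 = 0.008458
[CO3²⁻] = α₂ × DIC = 0.008458 × 2.40 = 0.0203 mmol/kg

[CO3²⁻] = 0.0203 mmol/kg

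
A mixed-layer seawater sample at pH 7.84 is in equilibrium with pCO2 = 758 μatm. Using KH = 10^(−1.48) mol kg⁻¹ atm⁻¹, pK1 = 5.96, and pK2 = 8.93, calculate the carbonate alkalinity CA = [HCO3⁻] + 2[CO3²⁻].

CA = 2.21 mmol/kg

[CO2*] = KH · pCO2 = 10^(−1.48) × 758×10^-6 = 2.510×10^-5 mol/kg
α₀ = 1/(1 + K1/[H⁺] + K1K2/[H⁺]²) = 1/(1 + 10^+1.88 + 10^+0.79) = 0.01204
DIC = [CO2*]/α₀ = 2.510×10^-5 / 0.01204 = 2.084 mmol/kg
CA = (α₁ + 2α₂)·DIC = (0.9137 + 2×0.07427) × 2.084 = 2.21 mmol/kg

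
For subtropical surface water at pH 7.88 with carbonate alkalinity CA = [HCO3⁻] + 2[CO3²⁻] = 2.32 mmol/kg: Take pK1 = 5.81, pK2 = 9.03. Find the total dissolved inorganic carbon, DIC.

DIC = 2.19 mmol/kg

CA = [HCO3⁻] + 2[CO3²⁻] = (α₁ + 2α₂)·DIC
At pH 7.88: [H⁺]/K1 = 10^-2.07 = 0.0085114, K2/[H⁺] = 10^-1.15 = 0.070795
α₁ = 1/(1 + 0.0085114 + 0.070795) = 1/1.0793 = 0.9265; α₂ = α₁·K2/[H⁺] = 0.06559
α₁ + 2α₂ = 1.0577
DIC = CA / (α₁ + 2α₂) = 2.32 / 1.0577 = 2.19 mmol/kg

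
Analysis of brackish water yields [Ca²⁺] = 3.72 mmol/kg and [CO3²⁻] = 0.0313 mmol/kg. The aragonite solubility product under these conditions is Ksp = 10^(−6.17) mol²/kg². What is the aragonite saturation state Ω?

Ω = 0.172

Ksp = 10^(−6.17) = 6.761×10^-7
Ω = [Ca²⁺][CO3²⁻]/Ksp = (3.72×10^-3)(0.0313×10^-3) / 6.761×10^-7 = 0.172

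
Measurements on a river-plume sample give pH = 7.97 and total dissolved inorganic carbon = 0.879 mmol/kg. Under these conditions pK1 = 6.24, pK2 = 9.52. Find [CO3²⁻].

α₂ = 1 / (1 + [H⁺]/K2 + [H⁺]²/(K1K2)) = 1 / (1 + 10^+1.55 + 10^-0.18)
   = 1 / (1 + 35.481 + 0.66069) = 1/37.142 = 0.02692
[CO3²⁻] = α₂ × DIC = 0.02692 × 0.879 = 0.0237 mmol/kg

[CO3²⁻] = 0.0237 mmol/kg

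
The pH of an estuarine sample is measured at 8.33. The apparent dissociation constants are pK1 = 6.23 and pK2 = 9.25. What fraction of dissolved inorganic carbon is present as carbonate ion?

α₂ = 0.107

α₂ = 1 / (1 + [H⁺]/K2 + [H⁺]²/(K1K2)) = 1 / (1 + 10^+0.92 + 10^-1.18)
   = 1 / (1 + 8.3176 + 0.066069) = 1/9.3837 = 0.1066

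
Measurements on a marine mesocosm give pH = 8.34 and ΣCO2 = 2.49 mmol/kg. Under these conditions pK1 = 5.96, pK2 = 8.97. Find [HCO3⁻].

[HCO3⁻] = 2.01 mmol/kg

α₁ = 1 / (1 + [H⁺]/K1 + K2/[H⁺]) = 1 / (1 + 10^-2.38 + 10^-0.63)
   = 1 / (1 + 0.0041687 + 0.23442) = 1/1.2386 = 0.8074
[HCO3⁻] = α₁ × DIC = 0.8074 × 2.49 = 2.01 mmol/kg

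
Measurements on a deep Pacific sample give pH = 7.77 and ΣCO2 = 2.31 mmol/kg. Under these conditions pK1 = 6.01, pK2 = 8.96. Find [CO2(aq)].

[CO2*] = 0.0371 mmol/kg

α₀ = 1 / (1 + K1/[H⁺] + K1K2/[H⁺]²) = 1 / (1 + 10^+1.76 + 10^+0.57)
   = 1 / (1 + 57.544 + 3.7154) = 1/62.259 = 0.01606
[CO2*] = α₀ × DIC = 0.01606 × 2.31 = 0.0371 mmol/kg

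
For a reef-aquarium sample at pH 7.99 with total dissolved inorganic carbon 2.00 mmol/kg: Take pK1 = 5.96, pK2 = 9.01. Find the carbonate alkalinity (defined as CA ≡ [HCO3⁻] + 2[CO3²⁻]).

CA = 2.16 mmol/kg

CA = [HCO3⁻] + 2[CO3²⁻] = (α₁ + 2α₂)·DIC
At pH 7.99: [H⁺]/K1 = 10^-2.03 = 0.0093325, K2/[H⁺] = 10^-1.02 = 0.095499
α₁ = 1/(1 + 0.0093325 + 0.095499) = 1/1.1048 = 0.9051; α₂ = α₁·K2/[H⁺] = 0.08644
α₁ + 2α₂ = 1.0780
CA = 1.0780 × 2.00 = 2.16 mmol/kg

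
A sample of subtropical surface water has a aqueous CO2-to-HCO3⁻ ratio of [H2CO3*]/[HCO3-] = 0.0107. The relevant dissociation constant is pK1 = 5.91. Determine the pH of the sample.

From K1 = [H⁺][HCO3-]/[H2CO3*]:  pH = pK1 − log₁₀([H2CO3*]/[HCO3-])
log₁₀(0.0107) = -1.971
pH = 5.91 − (-1.971) = 7.88

pH = 7.88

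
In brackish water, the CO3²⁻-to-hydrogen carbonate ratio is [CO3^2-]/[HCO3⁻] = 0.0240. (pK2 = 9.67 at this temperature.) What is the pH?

From K2 = [H⁺][CO3^2-]/[HCO3⁻]:  pH = pK2 + log₁₀([CO3^2-]/[HCO3⁻])
log₁₀(0.0240) = -1.620
pH = 9.67 + (-1.620) = 8.05

pH = 8.05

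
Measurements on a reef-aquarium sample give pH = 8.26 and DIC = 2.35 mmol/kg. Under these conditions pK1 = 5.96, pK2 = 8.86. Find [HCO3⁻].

[HCO3⁻] = 1.87 mmol/kg

α₁ = 1 / (1 + [H⁺]/K1 + K2/[H⁺]) = 1 / (1 + 10^-2.30 + 10^-0.60)
   = 1 / (1 + 0.0050119 + 0.25119) = 1/1.2562 = 0.7961
[HCO3⁻] = α₁ × DIC = 0.7961 × 2.35 = 1.87 mmol/kg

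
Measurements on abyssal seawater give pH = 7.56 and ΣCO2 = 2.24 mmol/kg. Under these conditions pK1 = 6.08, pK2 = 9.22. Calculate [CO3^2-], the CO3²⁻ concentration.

α₂ = 1 / (1 + [H⁺]/K2 + [H⁺]²/(K1K2)) = 1 / (1 + 10^+1.66 + 10^+0.18)
   = 1 / (1 + 45.709 + 1.5136) = 1/48.222 = 0.02074
[CO3²⁻] = α₂ × DIC = 0.02074 × 2.24 = 0.0465 mmol/kg

[CO3²⁻] = 0.0465 mmol/kg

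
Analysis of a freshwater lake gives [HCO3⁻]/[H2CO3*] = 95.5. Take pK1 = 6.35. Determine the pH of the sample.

pH = 8.33

From K1 = [H⁺][HCO3⁻]/[H2CO3*]:  pH = pK1 + log₁₀([HCO3⁻]/[H2CO3*])
log₁₀(95.5) = +1.980
pH = 6.35 + (+1.980) = 8.33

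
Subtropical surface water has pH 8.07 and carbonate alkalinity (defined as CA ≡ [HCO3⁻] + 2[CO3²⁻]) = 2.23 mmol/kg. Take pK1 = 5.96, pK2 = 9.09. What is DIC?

DIC = 2.07 mmol/kg

CA = [HCO3⁻] + 2[CO3²⁻] = (α₁ + 2α₂)·DIC
At pH 8.07: [H⁺]/K1 = 10^-2.11 = 0.0077625, K2/[H⁺] = 10^-1.02 = 0.095499
α₁ = 1/(1 + 0.0077625 + 0.095499) = 1/1.1033 = 0.9064; α₂ = α₁·K2/[H⁺] = 0.08656
α₁ + 2α₂ = 1.0795
DIC = CA / (α₁ + 2α₂) = 2.23 / 1.0795 = 2.07 mmol/kg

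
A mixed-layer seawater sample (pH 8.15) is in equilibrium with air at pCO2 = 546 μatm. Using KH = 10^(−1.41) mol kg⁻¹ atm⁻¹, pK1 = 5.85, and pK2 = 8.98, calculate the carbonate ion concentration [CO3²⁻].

[CO3²⁻] = 0.627 mmol/kg

[CO2*] = KH · pCO2 = 10^(−1.41) × 546×10^-6 = 2.124×10^-5 mol/kg
α₀ = 1/(1 + K1/[H⁺] + K1K2/[H⁺]²) = 1/(1 + 10^+2.30 + 10^+1.47) = 0.004347
DIC = [CO2*]/α₀ = 2.124×10^-5 / 0.004347 = 4.886 mmol/kg
[CO3²⁻] = α₂·DIC; α₂ = 0.1283, so [CO3²⁻] = 0.1283 × 4.886 = 0.627 mmol/kg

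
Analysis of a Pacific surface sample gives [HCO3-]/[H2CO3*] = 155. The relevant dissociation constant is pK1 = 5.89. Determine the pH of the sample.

pH = 8.08

From K1 = [H⁺][HCO3-]/[H2CO3*]:  pH = pK1 + log₁₀([HCO3-]/[H2CO3*])
log₁₀(155) = +2.190
pH = 5.89 + (+2.190) = 8.08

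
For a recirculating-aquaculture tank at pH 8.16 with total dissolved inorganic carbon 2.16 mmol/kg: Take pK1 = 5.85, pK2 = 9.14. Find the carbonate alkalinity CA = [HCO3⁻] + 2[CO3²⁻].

CA = 2.35 mmol/kg

CA = [HCO3⁻] + 2[CO3²⁻] = (α₁ + 2α₂)·DIC
At pH 8.16: [H⁺]/K1 = 10^-2.31 = 0.0048978, K2/[H⁺] = 10^-0.98 = 0.10471
α₁ = 1/(1 + 0.0048978 + 0.10471) = 1/1.1096 = 0.9012; α₂ = α₁·K2/[H⁺] = 0.09437
α₁ + 2α₂ = 1.0900
CA = 1.0900 × 2.16 = 2.35 mmol/kg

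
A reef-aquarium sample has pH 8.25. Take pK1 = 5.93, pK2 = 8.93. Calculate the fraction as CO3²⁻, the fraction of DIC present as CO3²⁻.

α₂ = 0.172

α₂ = 1 / (1 + [H⁺]/K2 + [H⁺]²/(K1K2)) = 1 / (1 + 10^+0.68 + 10^-1.64)
   = 1 / (1 + 4.7863 + 0.022909) = 1/5.8092 = 0.1721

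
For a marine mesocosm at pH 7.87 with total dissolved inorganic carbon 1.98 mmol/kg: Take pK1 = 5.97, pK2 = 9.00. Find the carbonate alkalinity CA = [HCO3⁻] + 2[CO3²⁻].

CA = [HCO3⁻] + 2[CO3²⁻] = (α₁ + 2α₂)·DIC
At pH 7.87: [H⁺]/K1 = 10^-1.90 = 0.012589, K2/[H⁺] = 10^-1.13 = 0.074131
α₁ = 1/(1 + 0.012589 + 0.074131) = 1/1.0867 = 0.9202; α₂ = α₁·K2/[H⁺] = 0.06822
α₁ + 2α₂ = 1.0566
CA = 1.0566 × 1.98 = 2.09 mmol/kg

CA = 2.09 mmol/kg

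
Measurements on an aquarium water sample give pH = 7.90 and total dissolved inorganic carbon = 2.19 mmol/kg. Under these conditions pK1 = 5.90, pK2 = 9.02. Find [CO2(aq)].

α₀ = 1 / (1 + K1/[H⁺] + K1K2/[H⁺]²) = 1 / (1 + 10^+2.00 + 10^+0.88)
   = 1 / (1 + 100.00 + 7.5858) = 1/108.59 = 0.009209
[CO2*] = α₀ × DIC = 0.009209 × 2.19 = 0.0202 mmol/kg

[CO2*] = 0.0202 mmol/kg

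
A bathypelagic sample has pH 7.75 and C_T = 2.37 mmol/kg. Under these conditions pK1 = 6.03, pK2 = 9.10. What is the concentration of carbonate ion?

α₂ = 1 / (1 + [H⁺]/K2 + [H⁺]²/(K1K2)) = 1 / (1 + 10^+1.35 + 10^-0.37)
   = 1 / (1 + 22.387 + 0.42658) = 1/23.814 = 0.04199
[CO3²⁻] = α₂ × DIC = 0.04199 × 2.37 = 0.0995 mmol/kg

[CO3²⁻] = 0.0995 mmol/kg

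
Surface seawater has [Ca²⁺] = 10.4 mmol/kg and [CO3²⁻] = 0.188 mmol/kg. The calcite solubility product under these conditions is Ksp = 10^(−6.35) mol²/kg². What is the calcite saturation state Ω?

Ksp = 10^(−6.35) = 4.467×10^-7
Ω = [Ca²⁺][CO3²⁻]/Ksp = (10.4×10^-3)(0.188×10^-3) / 4.467×10^-7 = 4.38

Ω = 4.38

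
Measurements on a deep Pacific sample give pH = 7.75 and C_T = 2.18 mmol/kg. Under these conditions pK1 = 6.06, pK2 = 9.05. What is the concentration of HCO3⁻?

α₁ = 1 / (1 + [H⁺]/K1 + K2/[H⁺]) = 1 / (1 + 10^-1.69 + 10^-1.30)
   = 1 / (1 + 0.020417 + 0.050119) = 1/1.0705 = 0.9341
[HCO3⁻] = α₁ × DIC = 0.9341 × 2.18 = 2.04 mmol/kg

[HCO3⁻] = 2.04 mmol/kg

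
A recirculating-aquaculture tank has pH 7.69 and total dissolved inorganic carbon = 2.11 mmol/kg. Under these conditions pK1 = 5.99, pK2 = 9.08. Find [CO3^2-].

[CO3²⁻] = 0.0810 mmol/kg

α₂ = 1 / (1 + [H⁺]/K2 + [H⁺]²/(K1K2)) = 1 / (1 + 10^+1.39 + 10^-0.31)
   = 1 / (1 + 24.547 + 0.48978) = 1/26.037 = 0.03841
[CO3²⁻] = α₂ × DIC = 0.03841 × 2.11 = 0.0810 mmol/kg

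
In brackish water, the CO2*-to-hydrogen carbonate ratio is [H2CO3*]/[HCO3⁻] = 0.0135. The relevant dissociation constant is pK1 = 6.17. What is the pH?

pH = 8.04

From K1 = [H⁺][HCO3⁻]/[H2CO3*]:  pH = pK1 − log₁₀([H2CO3*]/[HCO3⁻])
log₁₀(0.0135) = -1.870
pH = 6.17 − (-1.870) = 8.04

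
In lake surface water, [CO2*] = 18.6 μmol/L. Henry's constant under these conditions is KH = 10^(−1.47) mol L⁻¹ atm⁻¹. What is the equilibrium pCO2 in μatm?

pCO2 = 549 μatm

KH = 10^(−1.47) = 3.388×10^-2 mol L⁻¹ atm⁻¹
pCO2 = [CO2*]/KH = 18.6×10^-6 / 3.388×10^-2 = 5.49×10^-4 atm = 549 μatm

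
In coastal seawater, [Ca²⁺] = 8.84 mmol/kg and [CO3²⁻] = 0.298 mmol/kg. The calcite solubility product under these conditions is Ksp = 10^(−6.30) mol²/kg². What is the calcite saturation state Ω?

Ω = 5.26

Ksp = 10^(−6.30) = 5.012×10^-7
Ω = [Ca²⁺][CO3²⁻]/Ksp = (8.84×10^-3)(0.298×10^-3) / 5.012×10^-7 = 5.26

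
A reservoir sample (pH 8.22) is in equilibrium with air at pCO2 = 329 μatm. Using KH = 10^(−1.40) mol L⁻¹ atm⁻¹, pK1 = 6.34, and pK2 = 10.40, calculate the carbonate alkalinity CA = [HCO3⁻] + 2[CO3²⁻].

CA = 1.01 mmol/L

[CO2*] = KH · pCO2 = 10^(−1.40) × 329×10^-6 = 1.310×10^-5 mol/L
α₀ = 1/(1 + K1/[H⁺] + K1K2/[H⁺]²) = 1/(1 + 10^+1.88 + 10^-0.30) = 0.01293
DIC = [CO2*]/α₀ = 1.310×10^-5 / 0.01293 = 1.013 mmol/L
CA = (α₁ + 2α₂)·DIC = (0.9806 + 2×0.006479) × 1.013 = 1.01 mmol/L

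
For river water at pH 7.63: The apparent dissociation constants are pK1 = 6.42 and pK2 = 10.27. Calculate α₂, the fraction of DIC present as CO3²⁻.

α₂ = 1 / (1 + [H⁺]/K2 + [H⁺]²/(K1K2)) = 1 / (1 + 10^+2.64 + 10^+1.43)
   = 1 / (1 + 436.52 + 26.915) = 1/464.43 = 0.002153

α₂ = 0.00215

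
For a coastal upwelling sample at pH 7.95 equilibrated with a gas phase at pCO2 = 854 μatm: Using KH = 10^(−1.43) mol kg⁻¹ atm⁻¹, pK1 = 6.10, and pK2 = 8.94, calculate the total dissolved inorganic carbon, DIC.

[CO2*] = KH · pCO2 = 10^(−1.43) × 854×10^-6 = 3.173×10^-5 mol/kg
α₀ = 1/(1 + K1/[H⁺] + K1K2/[H⁺]²) = 1/(1 + 10^+1.85 + 10^+0.86) = 0.01265
DIC = [CO2*]/α₀ = 3.173×10^-5 / 0.01265 = 2.51 mmol/kg

DIC = 2.51 mmol/kg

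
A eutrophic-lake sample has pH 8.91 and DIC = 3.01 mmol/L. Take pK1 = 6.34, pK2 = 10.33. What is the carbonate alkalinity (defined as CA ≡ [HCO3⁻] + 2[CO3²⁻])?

CA = 3.11 mmol/L

CA = [HCO3⁻] + 2[CO3²⁻] = (α₁ + 2α₂)·DIC
At pH 8.91: [H⁺]/K1 = 10^-2.57 = 0.0026915, K2/[H⁺] = 10^-1.42 = 0.038019
α₁ = 1/(1 + 0.0026915 + 0.038019) = 1/1.0407 = 0.9609; α₂ = α₁·K2/[H⁺] = 0.03653
α₁ + 2α₂ = 1.0339
CA = 1.0339 × 3.01 = 3.11 mmol/L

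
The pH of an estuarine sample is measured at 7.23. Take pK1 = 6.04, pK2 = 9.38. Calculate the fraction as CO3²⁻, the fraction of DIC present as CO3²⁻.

α₂ = 1 / (1 + [H⁺]/K2 + [H⁺]²/(K1K2)) = 1 / (1 + 10^+2.15 + 10^+0.96)
   = 1 / (1 + 141.25 + 9.1201) = 1/151.37 = 0.006606

α₂ = 0.00661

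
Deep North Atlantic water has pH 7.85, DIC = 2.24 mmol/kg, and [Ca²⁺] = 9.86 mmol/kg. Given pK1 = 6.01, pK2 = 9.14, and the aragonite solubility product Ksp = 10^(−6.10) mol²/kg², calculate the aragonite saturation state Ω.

α₂ = 1 / (1 + [H⁺]/K2 + [H⁺]²/(K1K2)) = 1 / (1 + 10^+1.29 + 10^-0.55)
   = 1 / (1 + 19.498 + 0.28184) = 1/20.780 = 0.04812
[CO3²⁻] = α₂ × DIC = 0.04812 × 2.24 = 0.1078 mmol/kg
Ksp = 10^(−6.10) = 7.943×10^-7
Ω = [Ca²⁺][CO3²⁻]/Ksp = (9.86×10^-3)(1.078×10^-4) / 7.943×10^-7 = 1.34

Ω = 1.34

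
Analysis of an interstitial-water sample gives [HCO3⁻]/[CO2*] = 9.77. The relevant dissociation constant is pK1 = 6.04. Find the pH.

pH = 7.03

From K1 = [H⁺][HCO3⁻]/[CO2*]:  pH = pK1 + log₁₀([HCO3⁻]/[CO2*])
log₁₀(9.77) = +0.990
pH = 6.04 + (+0.990) = 7.03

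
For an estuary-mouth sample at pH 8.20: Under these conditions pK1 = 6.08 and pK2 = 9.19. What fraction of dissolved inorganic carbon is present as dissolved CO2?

α₀ = 1 / (1 + K1/[H⁺] + K1K2/[H⁺]²) = 1 / (1 + 10^+2.12 + 10^+1.13)
   = 1 / (1 + 131.83 + 13.490) = 1/146.32 = 0.006835

α₀ = 0.00683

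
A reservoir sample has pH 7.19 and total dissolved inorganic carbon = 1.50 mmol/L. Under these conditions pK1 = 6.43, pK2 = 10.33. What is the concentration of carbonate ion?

[CO3²⁻] = 0.925 μmol/L

α₂ = 1 / (1 + [H⁺]/K2 + [H⁺]²/(K1K2)) = 1 / (1 + 10^+3.14 + 10^+2.38)
   = 1 / (1 + 1380.4 + 239.88) = 1/1621.3 = 0.0006168
[CO3²⁻] = α₂ × DIC = 0.0006168 × 1.50 = 0.000925 mmol/L = 0.925 μmol/L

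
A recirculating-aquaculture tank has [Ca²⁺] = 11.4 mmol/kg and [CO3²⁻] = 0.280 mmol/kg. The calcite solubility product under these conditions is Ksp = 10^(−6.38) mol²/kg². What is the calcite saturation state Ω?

Ksp = 10^(−6.38) = 4.169×10^-7
Ω = [Ca²⁺][CO3²⁻]/Ksp = (11.4×10^-3)(0.280×10^-3) / 4.169×10^-7 = 7.66

Ω = 7.66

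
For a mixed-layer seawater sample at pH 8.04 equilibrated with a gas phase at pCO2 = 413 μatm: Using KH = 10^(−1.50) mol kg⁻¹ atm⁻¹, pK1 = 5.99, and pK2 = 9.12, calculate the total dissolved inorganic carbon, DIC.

[CO2*] = KH · pCO2 = 10^(−1.50) × 413×10^-6 = 1.306×10^-5 mol/kg
α₀ = 1/(1 + K1/[H⁺] + K1K2/[H⁺]²) = 1/(1 + 10^+2.05 + 10^+0.97) = 0.008161
DIC = [CO2*]/α₀ = 1.306×10^-5 / 0.008161 = 1.60 mmol/kg

DIC = 1.60 mmol/kg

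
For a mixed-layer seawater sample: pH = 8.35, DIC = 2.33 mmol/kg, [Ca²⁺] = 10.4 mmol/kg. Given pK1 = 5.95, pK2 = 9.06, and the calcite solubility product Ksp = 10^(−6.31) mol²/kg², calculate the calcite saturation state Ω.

α₂ = 1 / (1 + [H⁺]/K2 + [H⁺]²/(K1K2)) = 1 / (1 + 10^+0.71 + 10^-1.69)
   = 1 / (1 + 5.1286 + 0.020417) = 1/6.1490 = 0.1626
[CO3²⁻] = α₂ × DIC = 0.1626 × 2.33 = 0.3789 mmol/kg
Ksp = 10^(−6.31) = 4.898×10^-7
Ω = [Ca²⁺][CO3²⁻]/Ksp = (10.4×10^-3)(3.789×10^-4) / 4.898×10^-7 = 8.05

Ω = 8.05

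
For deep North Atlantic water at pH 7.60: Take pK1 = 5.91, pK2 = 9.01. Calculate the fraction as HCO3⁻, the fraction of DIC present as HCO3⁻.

α₁ = 0.944

α₁ = 1 / (1 + [H⁺]/K1 + K2/[H⁺]) = 1 / (1 + 10^-1.69 + 10^-1.41)
   = 1 / (1 + 0.020417 + 0.038905) = 1/1.0593 = 0.9440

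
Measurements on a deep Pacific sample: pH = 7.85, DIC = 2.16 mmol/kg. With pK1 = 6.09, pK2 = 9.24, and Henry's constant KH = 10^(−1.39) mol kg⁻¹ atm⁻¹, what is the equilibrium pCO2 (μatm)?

pCO2 = 871 μatm

α₀ = 1 / (1 + K1/[H⁺] + K1K2/[H⁺]²) = 1 / (1 + 10^+1.76 + 10^+0.37)
   = 1 / (1 + 57.544 + 2.3442) = 1/60.888 = 0.01642
[CO2*] = α₀ × DIC = 0.01642 × 2.16 = 0.03547 mmol/kg
pCO2 = [CO2*]/KH = 3.547×10^-5 / 4.074×10^-2 = 871 μatm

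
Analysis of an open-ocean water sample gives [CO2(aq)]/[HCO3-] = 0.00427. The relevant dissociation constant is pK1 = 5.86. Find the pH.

From K1 = [H⁺][HCO3-]/[CO2(aq)]:  pH = pK1 − log₁₀([CO2(aq)]/[HCO3-])
log₁₀(0.00427) = -2.370
pH = 5.86 − (-2.370) = 8.23

pH = 8.23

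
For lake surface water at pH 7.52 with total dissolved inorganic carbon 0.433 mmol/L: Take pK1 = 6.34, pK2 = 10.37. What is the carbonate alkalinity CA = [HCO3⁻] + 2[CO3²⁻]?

CA = 0.407 mmol/L

CA = [HCO3⁻] + 2[CO3²⁻] = (α₁ + 2α₂)·DIC
At pH 7.52: [H⁺]/K1 = 10^-1.18 = 0.066069, K2/[H⁺] = 10^-2.85 = 0.0014125
α₁ = 1/(1 + 0.066069 + 0.0014125) = 1/1.0675 = 0.9368; α₂ = α₁·K2/[H⁺] = 0.001323
α₁ + 2α₂ = 0.9394
CA = 0.9394 × 0.433 = 0.407 mmol/L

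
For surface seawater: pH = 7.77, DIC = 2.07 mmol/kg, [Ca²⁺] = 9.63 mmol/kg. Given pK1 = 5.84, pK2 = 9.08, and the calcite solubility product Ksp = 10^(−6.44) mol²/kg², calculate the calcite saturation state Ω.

Ω = 2.54

α₂ = 1 / (1 + [H⁺]/K2 + [H⁺]²/(K1K2)) = 1 / (1 + 10^+1.31 + 10^-0.62)
   = 1 / (1 + 20.417 + 0.23988) = 1/21.657 = 0.04617
[CO3²⁻] = α₂ × DIC = 0.04617 × 2.07 = 0.09558 mmol/kg
Ksp = 10^(−6.44) = 3.631×10^-7
Ω = [Ca²⁺][CO3²⁻]/Ksp = (9.63×10^-3)(9.558×10^-5) / 3.631×10^-7 = 2.54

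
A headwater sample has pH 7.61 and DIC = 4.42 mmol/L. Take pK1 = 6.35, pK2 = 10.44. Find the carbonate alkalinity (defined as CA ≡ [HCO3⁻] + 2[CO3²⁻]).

CA = [HCO3⁻] + 2[CO3²⁻] = (α₁ + 2α₂)·DIC
At pH 7.61: [H⁺]/K1 = 10^-1.26 = 0.054954, K2/[H⁺] = 10^-2.83 = 0.0014791
α₁ = 1/(1 + 0.054954 + 0.0014791) = 1/1.0564 = 0.9466; α₂ = α₁·K2/[H⁺] = 0.001400
α₁ + 2α₂ = 0.9494
CA = 0.9494 × 4.42 = 4.20 mmol/L

CA = 4.20 mmol/L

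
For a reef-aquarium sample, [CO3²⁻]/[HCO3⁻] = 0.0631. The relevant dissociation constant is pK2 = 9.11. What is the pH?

From K2 = [H⁺][CO3²⁻]/[HCO3⁻]:  pH = pK2 + log₁₀([CO3²⁻]/[HCO3⁻])
log₁₀(0.0631) = -1.200
pH = 9.11 + (-1.200) = 7.91

pH = 7.91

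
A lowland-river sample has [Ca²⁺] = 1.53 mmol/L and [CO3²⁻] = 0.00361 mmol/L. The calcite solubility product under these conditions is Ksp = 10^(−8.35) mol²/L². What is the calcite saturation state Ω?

Ω = 1.24

Ksp = 10^(−8.35) = 4.467×10^-9
Ω = [Ca²⁺][CO3²⁻]/Ksp = (1.53×10^-3)(0.00361×10^-3) / 4.467×10^-9 = 1.24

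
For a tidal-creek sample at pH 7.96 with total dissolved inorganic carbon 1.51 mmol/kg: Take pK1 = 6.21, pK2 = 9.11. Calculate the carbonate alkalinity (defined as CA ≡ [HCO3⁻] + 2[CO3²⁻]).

CA = [HCO3⁻] + 2[CO3²⁻] = (α₁ + 2α₂)·DIC
At pH 7.96: [H⁺]/K1 = 10^-1.75 = 0.017783, K2/[H⁺] = 10^-1.15 = 0.070795
α₁ = 1/(1 + 0.017783 + 0.070795) = 1/1.0886 = 0.9186; α₂ = α₁·K2/[H⁺] = 0.06503
α₁ + 2α₂ = 1.0487
CA = 1.0487 × 1.51 = 1.58 mmol/kg

CA = 1.58 mmol/kg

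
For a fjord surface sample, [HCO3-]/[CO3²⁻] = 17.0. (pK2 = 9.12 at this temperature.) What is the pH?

From K2 = [H⁺][CO3²⁻]/[HCO3-]:  pH = pK2 − log₁₀([HCO3-]/[CO3²⁻])
log₁₀(17.0) = +1.230
pH = 9.12 − (+1.230) = 7.89

pH = 7.89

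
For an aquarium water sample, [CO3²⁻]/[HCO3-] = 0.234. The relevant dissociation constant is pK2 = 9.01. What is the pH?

pH = 8.38

From K2 = [H⁺][CO3²⁻]/[HCO3-]:  pH = pK2 + log₁₀([CO3²⁻]/[HCO3-])
log₁₀(0.234) = -0.631
pH = 9.01 + (-0.631) = 8.38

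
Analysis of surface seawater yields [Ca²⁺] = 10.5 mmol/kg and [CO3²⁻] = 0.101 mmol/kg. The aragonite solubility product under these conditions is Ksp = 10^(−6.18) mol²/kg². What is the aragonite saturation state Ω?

Ω = 1.61

Ksp = 10^(−6.18) = 6.607×10^-7
Ω = [Ca²⁺][CO3²⁻]/Ksp = (10.5×10^-3)(0.101×10^-3) / 6.607×10^-7 = 1.61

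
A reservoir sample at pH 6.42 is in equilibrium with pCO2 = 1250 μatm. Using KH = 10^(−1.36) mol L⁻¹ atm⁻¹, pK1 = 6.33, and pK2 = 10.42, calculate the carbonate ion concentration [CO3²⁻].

[CO3²⁻] = 0.00671 μmol/L

[CO2*] = KH · pCO2 = 10^(−1.36) × 1250×10^-6 = 5.456×10^-5 mol/L
α₀ = 1/(1 + K1/[H⁺] + K1K2/[H⁺]²) = 1/(1 + 10^+0.09 + 10^-3.91) = 0.4484
DIC = [CO2*]/α₀ = 5.456×10^-5 / 0.4484 = 0.1217 mmol/L
[CO3²⁻] = α₂·DIC; α₂ = 5.516×10^-5, so [CO3²⁻] = 5.516×10^-5 × 0.1217 = 6.71×10^-6 mmol/L = 0.00671 μmol/L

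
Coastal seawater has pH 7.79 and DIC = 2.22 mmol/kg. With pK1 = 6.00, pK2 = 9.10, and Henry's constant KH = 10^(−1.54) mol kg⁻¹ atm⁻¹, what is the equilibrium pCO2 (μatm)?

α₀ = 1 / (1 + K1/[H⁺] + K1K2/[H⁺]²) = 1 / (1 + 10^+1.79 + 10^+0.48)
   = 1 / (1 + 61.660 + 3.0200) = 1/65.679 = 0.01523
[CO2*] = α₀ × DIC = 0.01523 × 2.22 = 0.03380 mmol/kg
pCO2 = [CO2*]/KH = 3.380×10^-5 / 2.884×10^-2 = 1170 μatm

pCO2 = 1170 μatm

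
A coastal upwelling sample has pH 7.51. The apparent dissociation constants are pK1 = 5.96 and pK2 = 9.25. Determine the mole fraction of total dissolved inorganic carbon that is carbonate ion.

α₂ = 1 / (1 + [H⁺]/K2 + [H⁺]²/(K1K2)) = 1 / (1 + 10^+1.74 + 10^+0.19)
   = 1 / (1 + 54.954 + 1.5488) = 1/57.503 = 0.01739

α₂ = 0.0174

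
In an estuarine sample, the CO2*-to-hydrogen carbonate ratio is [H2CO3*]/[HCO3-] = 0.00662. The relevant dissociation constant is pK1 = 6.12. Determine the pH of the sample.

From K1 = [H⁺][HCO3-]/[H2CO3*]:  pH = pK1 − log₁₀([H2CO3*]/[HCO3-])
log₁₀(0.00662) = -2.179
pH = 6.12 − (-2.179) = 8.30

pH = 8.30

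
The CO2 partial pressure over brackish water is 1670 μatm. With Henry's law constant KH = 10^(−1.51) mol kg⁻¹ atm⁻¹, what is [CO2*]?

[CO2*] = 51.6 μmol/kg

KH = 10^(−1.51) = 3.090×10^-2 mol kg⁻¹ atm⁻¹
[CO2*] = KH · pCO2 = 3.090×10^-2 × 1670×10^-6 atm = 5.16×10^-5 mol/kg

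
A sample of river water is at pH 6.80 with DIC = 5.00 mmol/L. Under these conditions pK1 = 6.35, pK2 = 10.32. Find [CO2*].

α₀ = 1 / (1 + K1/[H⁺] + K1K2/[H⁺]²) = 1 / (1 + 10^+0.45 + 10^-3.07)
   = 1 / (1 + 2.8184 + 0.00085114) = 1/3.8192 = 0.2618
[CO2*] = α₀ × DIC = 0.2618 × 5.00 = 1.31 mmol/L

[CO2*] = 1.31 mmol/L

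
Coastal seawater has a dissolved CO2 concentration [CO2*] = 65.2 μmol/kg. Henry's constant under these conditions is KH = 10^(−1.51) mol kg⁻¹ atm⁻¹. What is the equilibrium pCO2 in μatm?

KH = 10^(−1.51) = 3.090×10^-2 mol kg⁻¹ atm⁻¹
pCO2 = [CO2*]/KH = 65.2×10^-6 / 3.090×10^-2 = 2.11×10^-3 atm = 2110 μatm

pCO2 = 2110 μatm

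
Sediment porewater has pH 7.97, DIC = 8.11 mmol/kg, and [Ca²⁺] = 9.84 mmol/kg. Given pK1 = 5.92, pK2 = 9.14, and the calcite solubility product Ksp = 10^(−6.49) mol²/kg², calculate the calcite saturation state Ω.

α₂ = 1 / (1 + [H⁺]/K2 + [H⁺]²/(K1K2)) = 1 / (1 + 10^+1.17 + 10^-0.88)
   = 1 / (1 + 14.791 + 0.13183) = 1/15.923 = 0.06280
[CO3²⁻] = α₂ × DIC = 0.06280 × 8.11 = 0.5093 mmol/kg
Ksp = 10^(−6.49) = 3.236×10^-7
Ω = [Ca²⁺][CO3²⁻]/Ksp = (9.84×10^-3)(5.093×10^-4) / 3.236×10^-7 = 15.5

Ω = 15.5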